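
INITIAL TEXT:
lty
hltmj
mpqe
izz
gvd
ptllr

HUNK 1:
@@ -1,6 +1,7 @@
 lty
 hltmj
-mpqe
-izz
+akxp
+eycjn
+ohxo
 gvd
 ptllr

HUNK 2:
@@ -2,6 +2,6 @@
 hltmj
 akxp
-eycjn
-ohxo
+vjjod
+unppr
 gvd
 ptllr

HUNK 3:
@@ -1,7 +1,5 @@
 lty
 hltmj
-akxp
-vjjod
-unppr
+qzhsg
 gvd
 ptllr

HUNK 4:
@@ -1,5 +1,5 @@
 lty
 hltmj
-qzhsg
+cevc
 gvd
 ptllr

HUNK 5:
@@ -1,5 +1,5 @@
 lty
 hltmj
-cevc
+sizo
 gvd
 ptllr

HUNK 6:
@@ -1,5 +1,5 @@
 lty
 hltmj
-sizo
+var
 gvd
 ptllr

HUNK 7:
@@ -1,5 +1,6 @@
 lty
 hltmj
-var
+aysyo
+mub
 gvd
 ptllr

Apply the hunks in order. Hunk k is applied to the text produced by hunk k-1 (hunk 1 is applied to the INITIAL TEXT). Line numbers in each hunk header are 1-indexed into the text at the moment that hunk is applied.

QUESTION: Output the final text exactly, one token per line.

Hunk 1: at line 1 remove [mpqe,izz] add [akxp,eycjn,ohxo] -> 7 lines: lty hltmj akxp eycjn ohxo gvd ptllr
Hunk 2: at line 2 remove [eycjn,ohxo] add [vjjod,unppr] -> 7 lines: lty hltmj akxp vjjod unppr gvd ptllr
Hunk 3: at line 1 remove [akxp,vjjod,unppr] add [qzhsg] -> 5 lines: lty hltmj qzhsg gvd ptllr
Hunk 4: at line 1 remove [qzhsg] add [cevc] -> 5 lines: lty hltmj cevc gvd ptllr
Hunk 5: at line 1 remove [cevc] add [sizo] -> 5 lines: lty hltmj sizo gvd ptllr
Hunk 6: at line 1 remove [sizo] add [var] -> 5 lines: lty hltmj var gvd ptllr
Hunk 7: at line 1 remove [var] add [aysyo,mub] -> 6 lines: lty hltmj aysyo mub gvd ptllr

Answer: lty
hltmj
aysyo
mub
gvd
ptllr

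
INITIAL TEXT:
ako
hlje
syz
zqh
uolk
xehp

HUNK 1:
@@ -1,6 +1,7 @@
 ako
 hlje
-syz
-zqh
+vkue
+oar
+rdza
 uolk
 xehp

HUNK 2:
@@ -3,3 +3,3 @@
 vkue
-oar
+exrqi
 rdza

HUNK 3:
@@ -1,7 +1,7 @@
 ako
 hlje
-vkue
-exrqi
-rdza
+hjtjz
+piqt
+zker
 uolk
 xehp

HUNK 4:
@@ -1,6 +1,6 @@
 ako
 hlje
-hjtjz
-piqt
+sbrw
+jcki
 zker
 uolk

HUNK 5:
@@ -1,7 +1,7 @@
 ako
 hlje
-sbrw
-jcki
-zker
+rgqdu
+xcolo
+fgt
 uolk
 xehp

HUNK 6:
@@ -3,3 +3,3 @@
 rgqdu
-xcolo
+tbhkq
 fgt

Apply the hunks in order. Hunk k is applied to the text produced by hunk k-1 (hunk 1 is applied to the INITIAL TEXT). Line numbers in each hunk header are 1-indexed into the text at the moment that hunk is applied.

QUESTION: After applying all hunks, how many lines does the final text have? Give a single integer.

Hunk 1: at line 1 remove [syz,zqh] add [vkue,oar,rdza] -> 7 lines: ako hlje vkue oar rdza uolk xehp
Hunk 2: at line 3 remove [oar] add [exrqi] -> 7 lines: ako hlje vkue exrqi rdza uolk xehp
Hunk 3: at line 1 remove [vkue,exrqi,rdza] add [hjtjz,piqt,zker] -> 7 lines: ako hlje hjtjz piqt zker uolk xehp
Hunk 4: at line 1 remove [hjtjz,piqt] add [sbrw,jcki] -> 7 lines: ako hlje sbrw jcki zker uolk xehp
Hunk 5: at line 1 remove [sbrw,jcki,zker] add [rgqdu,xcolo,fgt] -> 7 lines: ako hlje rgqdu xcolo fgt uolk xehp
Hunk 6: at line 3 remove [xcolo] add [tbhkq] -> 7 lines: ako hlje rgqdu tbhkq fgt uolk xehp
Final line count: 7

Answer: 7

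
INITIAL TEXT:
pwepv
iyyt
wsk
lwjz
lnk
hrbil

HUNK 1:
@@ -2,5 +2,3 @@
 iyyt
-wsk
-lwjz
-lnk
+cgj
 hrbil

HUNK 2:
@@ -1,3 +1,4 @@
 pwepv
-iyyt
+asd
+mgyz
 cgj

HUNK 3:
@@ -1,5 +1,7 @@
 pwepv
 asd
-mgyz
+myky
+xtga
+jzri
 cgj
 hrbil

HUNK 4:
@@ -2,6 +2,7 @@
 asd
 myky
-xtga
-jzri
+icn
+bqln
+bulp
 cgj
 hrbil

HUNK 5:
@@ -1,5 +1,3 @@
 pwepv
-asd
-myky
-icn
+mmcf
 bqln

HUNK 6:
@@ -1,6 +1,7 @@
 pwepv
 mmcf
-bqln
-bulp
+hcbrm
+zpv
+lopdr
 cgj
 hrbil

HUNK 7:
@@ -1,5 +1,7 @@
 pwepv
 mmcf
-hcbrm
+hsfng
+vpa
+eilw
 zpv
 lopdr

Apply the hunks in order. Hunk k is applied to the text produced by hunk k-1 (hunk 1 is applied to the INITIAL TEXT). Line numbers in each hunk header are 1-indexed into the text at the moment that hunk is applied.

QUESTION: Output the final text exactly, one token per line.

Hunk 1: at line 2 remove [wsk,lwjz,lnk] add [cgj] -> 4 lines: pwepv iyyt cgj hrbil
Hunk 2: at line 1 remove [iyyt] add [asd,mgyz] -> 5 lines: pwepv asd mgyz cgj hrbil
Hunk 3: at line 1 remove [mgyz] add [myky,xtga,jzri] -> 7 lines: pwepv asd myky xtga jzri cgj hrbil
Hunk 4: at line 2 remove [xtga,jzri] add [icn,bqln,bulp] -> 8 lines: pwepv asd myky icn bqln bulp cgj hrbil
Hunk 5: at line 1 remove [asd,myky,icn] add [mmcf] -> 6 lines: pwepv mmcf bqln bulp cgj hrbil
Hunk 6: at line 1 remove [bqln,bulp] add [hcbrm,zpv,lopdr] -> 7 lines: pwepv mmcf hcbrm zpv lopdr cgj hrbil
Hunk 7: at line 1 remove [hcbrm] add [hsfng,vpa,eilw] -> 9 lines: pwepv mmcf hsfng vpa eilw zpv lopdr cgj hrbil

Answer: pwepv
mmcf
hsfng
vpa
eilw
zpv
lopdr
cgj
hrbil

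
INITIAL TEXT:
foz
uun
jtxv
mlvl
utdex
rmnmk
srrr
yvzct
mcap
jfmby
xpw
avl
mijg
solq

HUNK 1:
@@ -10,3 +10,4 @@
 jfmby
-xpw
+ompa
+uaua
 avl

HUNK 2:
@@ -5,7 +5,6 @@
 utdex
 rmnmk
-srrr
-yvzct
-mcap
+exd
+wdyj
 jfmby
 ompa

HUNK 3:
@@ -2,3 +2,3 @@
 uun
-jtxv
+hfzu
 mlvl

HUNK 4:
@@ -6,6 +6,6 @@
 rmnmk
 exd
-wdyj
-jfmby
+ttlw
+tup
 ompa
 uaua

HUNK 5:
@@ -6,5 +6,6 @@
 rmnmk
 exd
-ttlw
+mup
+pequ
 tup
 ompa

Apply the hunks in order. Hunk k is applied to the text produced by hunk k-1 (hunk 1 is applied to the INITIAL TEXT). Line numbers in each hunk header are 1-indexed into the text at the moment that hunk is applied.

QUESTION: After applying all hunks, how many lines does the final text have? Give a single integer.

Hunk 1: at line 10 remove [xpw] add [ompa,uaua] -> 15 lines: foz uun jtxv mlvl utdex rmnmk srrr yvzct mcap jfmby ompa uaua avl mijg solq
Hunk 2: at line 5 remove [srrr,yvzct,mcap] add [exd,wdyj] -> 14 lines: foz uun jtxv mlvl utdex rmnmk exd wdyj jfmby ompa uaua avl mijg solq
Hunk 3: at line 2 remove [jtxv] add [hfzu] -> 14 lines: foz uun hfzu mlvl utdex rmnmk exd wdyj jfmby ompa uaua avl mijg solq
Hunk 4: at line 6 remove [wdyj,jfmby] add [ttlw,tup] -> 14 lines: foz uun hfzu mlvl utdex rmnmk exd ttlw tup ompa uaua avl mijg solq
Hunk 5: at line 6 remove [ttlw] add [mup,pequ] -> 15 lines: foz uun hfzu mlvl utdex rmnmk exd mup pequ tup ompa uaua avl mijg solq
Final line count: 15

Answer: 15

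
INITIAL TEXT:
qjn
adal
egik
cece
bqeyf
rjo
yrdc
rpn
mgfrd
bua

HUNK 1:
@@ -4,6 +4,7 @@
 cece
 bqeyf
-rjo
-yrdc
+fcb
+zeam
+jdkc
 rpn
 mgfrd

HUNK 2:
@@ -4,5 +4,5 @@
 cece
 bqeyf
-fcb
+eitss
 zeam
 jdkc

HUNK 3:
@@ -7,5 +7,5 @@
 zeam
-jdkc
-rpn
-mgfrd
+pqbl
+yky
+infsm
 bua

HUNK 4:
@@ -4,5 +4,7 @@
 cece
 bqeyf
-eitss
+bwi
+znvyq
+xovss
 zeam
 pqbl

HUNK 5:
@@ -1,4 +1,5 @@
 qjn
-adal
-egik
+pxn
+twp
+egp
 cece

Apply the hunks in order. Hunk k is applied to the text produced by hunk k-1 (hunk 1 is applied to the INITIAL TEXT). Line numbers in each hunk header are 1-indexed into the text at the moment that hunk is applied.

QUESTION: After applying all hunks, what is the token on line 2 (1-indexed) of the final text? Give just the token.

Hunk 1: at line 4 remove [rjo,yrdc] add [fcb,zeam,jdkc] -> 11 lines: qjn adal egik cece bqeyf fcb zeam jdkc rpn mgfrd bua
Hunk 2: at line 4 remove [fcb] add [eitss] -> 11 lines: qjn adal egik cece bqeyf eitss zeam jdkc rpn mgfrd bua
Hunk 3: at line 7 remove [jdkc,rpn,mgfrd] add [pqbl,yky,infsm] -> 11 lines: qjn adal egik cece bqeyf eitss zeam pqbl yky infsm bua
Hunk 4: at line 4 remove [eitss] add [bwi,znvyq,xovss] -> 13 lines: qjn adal egik cece bqeyf bwi znvyq xovss zeam pqbl yky infsm bua
Hunk 5: at line 1 remove [adal,egik] add [pxn,twp,egp] -> 14 lines: qjn pxn twp egp cece bqeyf bwi znvyq xovss zeam pqbl yky infsm bua
Final line 2: pxn

Answer: pxn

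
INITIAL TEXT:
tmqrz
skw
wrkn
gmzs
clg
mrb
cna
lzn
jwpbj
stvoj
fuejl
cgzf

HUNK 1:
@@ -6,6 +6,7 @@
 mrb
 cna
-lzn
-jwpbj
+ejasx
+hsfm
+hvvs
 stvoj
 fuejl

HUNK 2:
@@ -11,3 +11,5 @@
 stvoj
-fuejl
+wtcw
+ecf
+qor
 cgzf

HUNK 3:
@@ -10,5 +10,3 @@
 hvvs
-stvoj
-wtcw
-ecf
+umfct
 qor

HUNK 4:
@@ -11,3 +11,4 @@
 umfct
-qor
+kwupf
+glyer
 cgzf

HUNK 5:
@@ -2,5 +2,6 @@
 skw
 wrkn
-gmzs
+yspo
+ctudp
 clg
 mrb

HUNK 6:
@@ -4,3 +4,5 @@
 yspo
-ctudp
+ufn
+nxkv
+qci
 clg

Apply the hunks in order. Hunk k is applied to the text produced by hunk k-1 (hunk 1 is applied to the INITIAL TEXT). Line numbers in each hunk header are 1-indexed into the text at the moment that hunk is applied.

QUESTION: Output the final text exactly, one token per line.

Answer: tmqrz
skw
wrkn
yspo
ufn
nxkv
qci
clg
mrb
cna
ejasx
hsfm
hvvs
umfct
kwupf
glyer
cgzf

Derivation:
Hunk 1: at line 6 remove [lzn,jwpbj] add [ejasx,hsfm,hvvs] -> 13 lines: tmqrz skw wrkn gmzs clg mrb cna ejasx hsfm hvvs stvoj fuejl cgzf
Hunk 2: at line 11 remove [fuejl] add [wtcw,ecf,qor] -> 15 lines: tmqrz skw wrkn gmzs clg mrb cna ejasx hsfm hvvs stvoj wtcw ecf qor cgzf
Hunk 3: at line 10 remove [stvoj,wtcw,ecf] add [umfct] -> 13 lines: tmqrz skw wrkn gmzs clg mrb cna ejasx hsfm hvvs umfct qor cgzf
Hunk 4: at line 11 remove [qor] add [kwupf,glyer] -> 14 lines: tmqrz skw wrkn gmzs clg mrb cna ejasx hsfm hvvs umfct kwupf glyer cgzf
Hunk 5: at line 2 remove [gmzs] add [yspo,ctudp] -> 15 lines: tmqrz skw wrkn yspo ctudp clg mrb cna ejasx hsfm hvvs umfct kwupf glyer cgzf
Hunk 6: at line 4 remove [ctudp] add [ufn,nxkv,qci] -> 17 lines: tmqrz skw wrkn yspo ufn nxkv qci clg mrb cna ejasx hsfm hvvs umfct kwupf glyer cgzf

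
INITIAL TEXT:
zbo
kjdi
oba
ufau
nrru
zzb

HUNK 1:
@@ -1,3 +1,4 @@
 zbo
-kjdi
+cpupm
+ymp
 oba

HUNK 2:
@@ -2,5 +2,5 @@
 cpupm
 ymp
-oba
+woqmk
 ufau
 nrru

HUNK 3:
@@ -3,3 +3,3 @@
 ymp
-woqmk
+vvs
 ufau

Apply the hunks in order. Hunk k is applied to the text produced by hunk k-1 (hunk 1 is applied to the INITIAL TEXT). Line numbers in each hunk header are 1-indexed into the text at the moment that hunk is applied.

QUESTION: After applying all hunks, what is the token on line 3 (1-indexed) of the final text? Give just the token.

Answer: ymp

Derivation:
Hunk 1: at line 1 remove [kjdi] add [cpupm,ymp] -> 7 lines: zbo cpupm ymp oba ufau nrru zzb
Hunk 2: at line 2 remove [oba] add [woqmk] -> 7 lines: zbo cpupm ymp woqmk ufau nrru zzb
Hunk 3: at line 3 remove [woqmk] add [vvs] -> 7 lines: zbo cpupm ymp vvs ufau nrru zzb
Final line 3: ymp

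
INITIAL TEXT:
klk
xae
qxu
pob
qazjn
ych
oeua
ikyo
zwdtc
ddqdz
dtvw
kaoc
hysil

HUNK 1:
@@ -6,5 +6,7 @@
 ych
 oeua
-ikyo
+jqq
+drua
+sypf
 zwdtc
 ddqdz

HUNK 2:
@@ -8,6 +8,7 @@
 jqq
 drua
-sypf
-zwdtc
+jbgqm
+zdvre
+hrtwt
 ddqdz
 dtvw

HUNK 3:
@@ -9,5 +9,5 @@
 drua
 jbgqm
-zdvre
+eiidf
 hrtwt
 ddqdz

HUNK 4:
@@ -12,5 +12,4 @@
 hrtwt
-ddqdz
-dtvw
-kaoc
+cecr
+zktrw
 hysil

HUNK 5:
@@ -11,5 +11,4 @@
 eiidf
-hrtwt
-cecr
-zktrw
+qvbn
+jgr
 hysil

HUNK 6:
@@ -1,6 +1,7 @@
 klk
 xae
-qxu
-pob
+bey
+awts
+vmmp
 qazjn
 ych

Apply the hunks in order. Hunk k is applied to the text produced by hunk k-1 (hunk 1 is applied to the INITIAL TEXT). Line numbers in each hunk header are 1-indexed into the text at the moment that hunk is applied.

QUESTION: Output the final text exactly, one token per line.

Hunk 1: at line 6 remove [ikyo] add [jqq,drua,sypf] -> 15 lines: klk xae qxu pob qazjn ych oeua jqq drua sypf zwdtc ddqdz dtvw kaoc hysil
Hunk 2: at line 8 remove [sypf,zwdtc] add [jbgqm,zdvre,hrtwt] -> 16 lines: klk xae qxu pob qazjn ych oeua jqq drua jbgqm zdvre hrtwt ddqdz dtvw kaoc hysil
Hunk 3: at line 9 remove [zdvre] add [eiidf] -> 16 lines: klk xae qxu pob qazjn ych oeua jqq drua jbgqm eiidf hrtwt ddqdz dtvw kaoc hysil
Hunk 4: at line 12 remove [ddqdz,dtvw,kaoc] add [cecr,zktrw] -> 15 lines: klk xae qxu pob qazjn ych oeua jqq drua jbgqm eiidf hrtwt cecr zktrw hysil
Hunk 5: at line 11 remove [hrtwt,cecr,zktrw] add [qvbn,jgr] -> 14 lines: klk xae qxu pob qazjn ych oeua jqq drua jbgqm eiidf qvbn jgr hysil
Hunk 6: at line 1 remove [qxu,pob] add [bey,awts,vmmp] -> 15 lines: klk xae bey awts vmmp qazjn ych oeua jqq drua jbgqm eiidf qvbn jgr hysil

Answer: klk
xae
bey
awts
vmmp
qazjn
ych
oeua
jqq
drua
jbgqm
eiidf
qvbn
jgr
hysil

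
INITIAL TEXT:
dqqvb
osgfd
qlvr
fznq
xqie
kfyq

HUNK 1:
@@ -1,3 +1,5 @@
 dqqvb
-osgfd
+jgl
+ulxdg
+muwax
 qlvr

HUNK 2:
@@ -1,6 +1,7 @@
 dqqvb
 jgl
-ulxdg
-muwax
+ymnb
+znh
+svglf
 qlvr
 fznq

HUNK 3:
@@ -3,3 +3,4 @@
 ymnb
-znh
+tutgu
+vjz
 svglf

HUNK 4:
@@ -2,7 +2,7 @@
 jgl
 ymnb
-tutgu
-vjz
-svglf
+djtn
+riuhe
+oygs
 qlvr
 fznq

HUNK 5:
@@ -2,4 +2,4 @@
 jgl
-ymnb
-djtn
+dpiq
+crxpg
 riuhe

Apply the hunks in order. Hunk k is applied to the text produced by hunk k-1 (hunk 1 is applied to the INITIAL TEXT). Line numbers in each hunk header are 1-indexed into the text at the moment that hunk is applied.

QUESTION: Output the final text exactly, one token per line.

Answer: dqqvb
jgl
dpiq
crxpg
riuhe
oygs
qlvr
fznq
xqie
kfyq

Derivation:
Hunk 1: at line 1 remove [osgfd] add [jgl,ulxdg,muwax] -> 8 lines: dqqvb jgl ulxdg muwax qlvr fznq xqie kfyq
Hunk 2: at line 1 remove [ulxdg,muwax] add [ymnb,znh,svglf] -> 9 lines: dqqvb jgl ymnb znh svglf qlvr fznq xqie kfyq
Hunk 3: at line 3 remove [znh] add [tutgu,vjz] -> 10 lines: dqqvb jgl ymnb tutgu vjz svglf qlvr fznq xqie kfyq
Hunk 4: at line 2 remove [tutgu,vjz,svglf] add [djtn,riuhe,oygs] -> 10 lines: dqqvb jgl ymnb djtn riuhe oygs qlvr fznq xqie kfyq
Hunk 5: at line 2 remove [ymnb,djtn] add [dpiq,crxpg] -> 10 lines: dqqvb jgl dpiq crxpg riuhe oygs qlvr fznq xqie kfyq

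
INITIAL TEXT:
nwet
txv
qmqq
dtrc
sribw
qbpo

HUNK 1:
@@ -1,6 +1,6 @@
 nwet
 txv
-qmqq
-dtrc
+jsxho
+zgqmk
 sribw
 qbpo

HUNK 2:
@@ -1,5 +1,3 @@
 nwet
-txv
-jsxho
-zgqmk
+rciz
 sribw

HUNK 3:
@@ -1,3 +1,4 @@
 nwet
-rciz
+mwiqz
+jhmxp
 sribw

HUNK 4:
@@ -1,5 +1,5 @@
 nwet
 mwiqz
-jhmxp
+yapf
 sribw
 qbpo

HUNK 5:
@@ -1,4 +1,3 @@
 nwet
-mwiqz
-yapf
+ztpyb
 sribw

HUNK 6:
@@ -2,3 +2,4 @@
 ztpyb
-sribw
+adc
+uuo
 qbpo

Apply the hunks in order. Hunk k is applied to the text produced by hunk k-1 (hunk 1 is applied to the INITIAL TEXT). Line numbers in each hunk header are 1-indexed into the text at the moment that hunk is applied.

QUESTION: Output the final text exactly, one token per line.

Hunk 1: at line 1 remove [qmqq,dtrc] add [jsxho,zgqmk] -> 6 lines: nwet txv jsxho zgqmk sribw qbpo
Hunk 2: at line 1 remove [txv,jsxho,zgqmk] add [rciz] -> 4 lines: nwet rciz sribw qbpo
Hunk 3: at line 1 remove [rciz] add [mwiqz,jhmxp] -> 5 lines: nwet mwiqz jhmxp sribw qbpo
Hunk 4: at line 1 remove [jhmxp] add [yapf] -> 5 lines: nwet mwiqz yapf sribw qbpo
Hunk 5: at line 1 remove [mwiqz,yapf] add [ztpyb] -> 4 lines: nwet ztpyb sribw qbpo
Hunk 6: at line 2 remove [sribw] add [adc,uuo] -> 5 lines: nwet ztpyb adc uuo qbpo

Answer: nwet
ztpyb
adc
uuo
qbpo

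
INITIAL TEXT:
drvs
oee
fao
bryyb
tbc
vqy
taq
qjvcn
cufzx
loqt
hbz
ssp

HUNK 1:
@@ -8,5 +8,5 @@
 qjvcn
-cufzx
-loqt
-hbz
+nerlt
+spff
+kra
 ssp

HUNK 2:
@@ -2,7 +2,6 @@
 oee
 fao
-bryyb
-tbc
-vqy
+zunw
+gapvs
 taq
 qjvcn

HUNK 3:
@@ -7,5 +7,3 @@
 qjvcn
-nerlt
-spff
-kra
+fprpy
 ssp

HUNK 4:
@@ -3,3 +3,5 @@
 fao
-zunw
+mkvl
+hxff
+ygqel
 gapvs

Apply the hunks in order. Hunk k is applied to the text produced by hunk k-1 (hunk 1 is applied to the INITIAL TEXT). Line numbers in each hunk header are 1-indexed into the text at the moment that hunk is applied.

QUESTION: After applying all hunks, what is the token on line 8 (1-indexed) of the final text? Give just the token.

Answer: taq

Derivation:
Hunk 1: at line 8 remove [cufzx,loqt,hbz] add [nerlt,spff,kra] -> 12 lines: drvs oee fao bryyb tbc vqy taq qjvcn nerlt spff kra ssp
Hunk 2: at line 2 remove [bryyb,tbc,vqy] add [zunw,gapvs] -> 11 lines: drvs oee fao zunw gapvs taq qjvcn nerlt spff kra ssp
Hunk 3: at line 7 remove [nerlt,spff,kra] add [fprpy] -> 9 lines: drvs oee fao zunw gapvs taq qjvcn fprpy ssp
Hunk 4: at line 3 remove [zunw] add [mkvl,hxff,ygqel] -> 11 lines: drvs oee fao mkvl hxff ygqel gapvs taq qjvcn fprpy ssp
Final line 8: taq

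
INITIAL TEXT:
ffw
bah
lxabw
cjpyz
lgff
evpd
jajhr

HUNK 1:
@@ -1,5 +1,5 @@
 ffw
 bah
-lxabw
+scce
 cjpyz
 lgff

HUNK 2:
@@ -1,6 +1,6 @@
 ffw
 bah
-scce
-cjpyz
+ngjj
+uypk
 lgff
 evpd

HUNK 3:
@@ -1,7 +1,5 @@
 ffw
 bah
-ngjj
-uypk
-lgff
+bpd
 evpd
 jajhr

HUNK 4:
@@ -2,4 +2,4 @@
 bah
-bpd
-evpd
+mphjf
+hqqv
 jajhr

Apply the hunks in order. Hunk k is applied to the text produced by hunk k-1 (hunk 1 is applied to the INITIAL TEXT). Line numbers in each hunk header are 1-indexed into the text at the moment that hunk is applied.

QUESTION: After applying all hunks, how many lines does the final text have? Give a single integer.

Hunk 1: at line 1 remove [lxabw] add [scce] -> 7 lines: ffw bah scce cjpyz lgff evpd jajhr
Hunk 2: at line 1 remove [scce,cjpyz] add [ngjj,uypk] -> 7 lines: ffw bah ngjj uypk lgff evpd jajhr
Hunk 3: at line 1 remove [ngjj,uypk,lgff] add [bpd] -> 5 lines: ffw bah bpd evpd jajhr
Hunk 4: at line 2 remove [bpd,evpd] add [mphjf,hqqv] -> 5 lines: ffw bah mphjf hqqv jajhr
Final line count: 5

Answer: 5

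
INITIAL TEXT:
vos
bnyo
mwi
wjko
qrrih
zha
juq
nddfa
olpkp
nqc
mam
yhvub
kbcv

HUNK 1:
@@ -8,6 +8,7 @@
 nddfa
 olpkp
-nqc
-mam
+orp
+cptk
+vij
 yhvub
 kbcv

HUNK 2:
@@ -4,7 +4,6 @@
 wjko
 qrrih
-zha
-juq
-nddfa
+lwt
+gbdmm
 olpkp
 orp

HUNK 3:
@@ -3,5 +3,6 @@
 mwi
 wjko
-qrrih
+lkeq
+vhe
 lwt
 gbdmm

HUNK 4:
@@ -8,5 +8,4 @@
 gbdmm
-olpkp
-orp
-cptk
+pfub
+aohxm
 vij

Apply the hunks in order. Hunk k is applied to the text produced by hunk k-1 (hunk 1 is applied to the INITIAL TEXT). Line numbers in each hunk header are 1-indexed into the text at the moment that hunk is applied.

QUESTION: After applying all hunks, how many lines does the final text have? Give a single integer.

Answer: 13

Derivation:
Hunk 1: at line 8 remove [nqc,mam] add [orp,cptk,vij] -> 14 lines: vos bnyo mwi wjko qrrih zha juq nddfa olpkp orp cptk vij yhvub kbcv
Hunk 2: at line 4 remove [zha,juq,nddfa] add [lwt,gbdmm] -> 13 lines: vos bnyo mwi wjko qrrih lwt gbdmm olpkp orp cptk vij yhvub kbcv
Hunk 3: at line 3 remove [qrrih] add [lkeq,vhe] -> 14 lines: vos bnyo mwi wjko lkeq vhe lwt gbdmm olpkp orp cptk vij yhvub kbcv
Hunk 4: at line 8 remove [olpkp,orp,cptk] add [pfub,aohxm] -> 13 lines: vos bnyo mwi wjko lkeq vhe lwt gbdmm pfub aohxm vij yhvub kbcv
Final line count: 13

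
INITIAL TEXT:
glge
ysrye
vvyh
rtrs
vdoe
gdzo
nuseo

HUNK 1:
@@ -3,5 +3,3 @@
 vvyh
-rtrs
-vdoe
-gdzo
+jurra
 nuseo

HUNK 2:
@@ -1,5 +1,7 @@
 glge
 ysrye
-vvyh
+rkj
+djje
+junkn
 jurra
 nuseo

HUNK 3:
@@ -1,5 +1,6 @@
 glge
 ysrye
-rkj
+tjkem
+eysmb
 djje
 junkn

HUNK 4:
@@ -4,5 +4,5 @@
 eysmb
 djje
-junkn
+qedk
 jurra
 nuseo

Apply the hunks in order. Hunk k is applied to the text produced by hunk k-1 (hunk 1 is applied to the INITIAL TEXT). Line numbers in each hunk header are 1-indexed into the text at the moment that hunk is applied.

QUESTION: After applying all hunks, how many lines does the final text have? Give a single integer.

Hunk 1: at line 3 remove [rtrs,vdoe,gdzo] add [jurra] -> 5 lines: glge ysrye vvyh jurra nuseo
Hunk 2: at line 1 remove [vvyh] add [rkj,djje,junkn] -> 7 lines: glge ysrye rkj djje junkn jurra nuseo
Hunk 3: at line 1 remove [rkj] add [tjkem,eysmb] -> 8 lines: glge ysrye tjkem eysmb djje junkn jurra nuseo
Hunk 4: at line 4 remove [junkn] add [qedk] -> 8 lines: glge ysrye tjkem eysmb djje qedk jurra nuseo
Final line count: 8

Answer: 8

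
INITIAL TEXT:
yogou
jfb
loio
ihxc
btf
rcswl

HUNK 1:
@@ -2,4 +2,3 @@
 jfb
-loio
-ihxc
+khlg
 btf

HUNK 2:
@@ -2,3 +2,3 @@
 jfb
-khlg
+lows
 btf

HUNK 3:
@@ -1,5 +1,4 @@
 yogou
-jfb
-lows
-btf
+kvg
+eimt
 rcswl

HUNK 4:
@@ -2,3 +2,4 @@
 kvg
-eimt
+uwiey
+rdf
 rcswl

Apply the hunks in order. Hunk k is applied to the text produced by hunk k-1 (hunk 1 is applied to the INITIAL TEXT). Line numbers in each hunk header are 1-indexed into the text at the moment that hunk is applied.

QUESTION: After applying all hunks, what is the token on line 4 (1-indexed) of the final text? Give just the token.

Answer: rdf

Derivation:
Hunk 1: at line 2 remove [loio,ihxc] add [khlg] -> 5 lines: yogou jfb khlg btf rcswl
Hunk 2: at line 2 remove [khlg] add [lows] -> 5 lines: yogou jfb lows btf rcswl
Hunk 3: at line 1 remove [jfb,lows,btf] add [kvg,eimt] -> 4 lines: yogou kvg eimt rcswl
Hunk 4: at line 2 remove [eimt] add [uwiey,rdf] -> 5 lines: yogou kvg uwiey rdf rcswl
Final line 4: rdf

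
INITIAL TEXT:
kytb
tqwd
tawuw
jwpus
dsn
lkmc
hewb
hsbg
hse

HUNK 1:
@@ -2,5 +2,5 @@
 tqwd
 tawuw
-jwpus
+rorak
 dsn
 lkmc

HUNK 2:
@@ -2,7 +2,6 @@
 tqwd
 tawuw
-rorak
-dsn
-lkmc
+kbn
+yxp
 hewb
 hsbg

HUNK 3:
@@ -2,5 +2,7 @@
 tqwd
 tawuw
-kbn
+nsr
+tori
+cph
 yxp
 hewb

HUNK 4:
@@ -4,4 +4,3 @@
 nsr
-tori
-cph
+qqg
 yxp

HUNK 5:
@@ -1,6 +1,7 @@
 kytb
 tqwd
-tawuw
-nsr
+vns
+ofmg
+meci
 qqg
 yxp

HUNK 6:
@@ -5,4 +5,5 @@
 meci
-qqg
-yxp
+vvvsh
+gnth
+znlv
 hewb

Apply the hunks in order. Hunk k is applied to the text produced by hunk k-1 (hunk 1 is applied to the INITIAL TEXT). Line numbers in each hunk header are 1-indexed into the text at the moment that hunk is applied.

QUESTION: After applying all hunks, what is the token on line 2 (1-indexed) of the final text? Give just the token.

Hunk 1: at line 2 remove [jwpus] add [rorak] -> 9 lines: kytb tqwd tawuw rorak dsn lkmc hewb hsbg hse
Hunk 2: at line 2 remove [rorak,dsn,lkmc] add [kbn,yxp] -> 8 lines: kytb tqwd tawuw kbn yxp hewb hsbg hse
Hunk 3: at line 2 remove [kbn] add [nsr,tori,cph] -> 10 lines: kytb tqwd tawuw nsr tori cph yxp hewb hsbg hse
Hunk 4: at line 4 remove [tori,cph] add [qqg] -> 9 lines: kytb tqwd tawuw nsr qqg yxp hewb hsbg hse
Hunk 5: at line 1 remove [tawuw,nsr] add [vns,ofmg,meci] -> 10 lines: kytb tqwd vns ofmg meci qqg yxp hewb hsbg hse
Hunk 6: at line 5 remove [qqg,yxp] add [vvvsh,gnth,znlv] -> 11 lines: kytb tqwd vns ofmg meci vvvsh gnth znlv hewb hsbg hse
Final line 2: tqwd

Answer: tqwd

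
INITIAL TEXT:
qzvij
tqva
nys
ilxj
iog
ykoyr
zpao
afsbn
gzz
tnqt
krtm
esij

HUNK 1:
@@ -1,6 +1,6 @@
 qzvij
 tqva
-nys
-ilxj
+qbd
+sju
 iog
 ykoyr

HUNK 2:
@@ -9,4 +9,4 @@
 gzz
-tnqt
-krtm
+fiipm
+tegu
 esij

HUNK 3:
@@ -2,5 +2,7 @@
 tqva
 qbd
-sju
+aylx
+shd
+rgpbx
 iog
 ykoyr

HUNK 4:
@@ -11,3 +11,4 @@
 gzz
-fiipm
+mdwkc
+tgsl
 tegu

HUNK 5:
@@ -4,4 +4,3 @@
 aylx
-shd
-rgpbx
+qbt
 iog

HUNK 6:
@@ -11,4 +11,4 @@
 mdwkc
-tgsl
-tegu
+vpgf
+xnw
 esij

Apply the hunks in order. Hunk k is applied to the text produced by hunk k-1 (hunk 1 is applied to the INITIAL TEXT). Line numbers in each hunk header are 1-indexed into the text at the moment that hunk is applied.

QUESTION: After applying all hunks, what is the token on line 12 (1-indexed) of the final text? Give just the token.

Hunk 1: at line 1 remove [nys,ilxj] add [qbd,sju] -> 12 lines: qzvij tqva qbd sju iog ykoyr zpao afsbn gzz tnqt krtm esij
Hunk 2: at line 9 remove [tnqt,krtm] add [fiipm,tegu] -> 12 lines: qzvij tqva qbd sju iog ykoyr zpao afsbn gzz fiipm tegu esij
Hunk 3: at line 2 remove [sju] add [aylx,shd,rgpbx] -> 14 lines: qzvij tqva qbd aylx shd rgpbx iog ykoyr zpao afsbn gzz fiipm tegu esij
Hunk 4: at line 11 remove [fiipm] add [mdwkc,tgsl] -> 15 lines: qzvij tqva qbd aylx shd rgpbx iog ykoyr zpao afsbn gzz mdwkc tgsl tegu esij
Hunk 5: at line 4 remove [shd,rgpbx] add [qbt] -> 14 lines: qzvij tqva qbd aylx qbt iog ykoyr zpao afsbn gzz mdwkc tgsl tegu esij
Hunk 6: at line 11 remove [tgsl,tegu] add [vpgf,xnw] -> 14 lines: qzvij tqva qbd aylx qbt iog ykoyr zpao afsbn gzz mdwkc vpgf xnw esij
Final line 12: vpgf

Answer: vpgf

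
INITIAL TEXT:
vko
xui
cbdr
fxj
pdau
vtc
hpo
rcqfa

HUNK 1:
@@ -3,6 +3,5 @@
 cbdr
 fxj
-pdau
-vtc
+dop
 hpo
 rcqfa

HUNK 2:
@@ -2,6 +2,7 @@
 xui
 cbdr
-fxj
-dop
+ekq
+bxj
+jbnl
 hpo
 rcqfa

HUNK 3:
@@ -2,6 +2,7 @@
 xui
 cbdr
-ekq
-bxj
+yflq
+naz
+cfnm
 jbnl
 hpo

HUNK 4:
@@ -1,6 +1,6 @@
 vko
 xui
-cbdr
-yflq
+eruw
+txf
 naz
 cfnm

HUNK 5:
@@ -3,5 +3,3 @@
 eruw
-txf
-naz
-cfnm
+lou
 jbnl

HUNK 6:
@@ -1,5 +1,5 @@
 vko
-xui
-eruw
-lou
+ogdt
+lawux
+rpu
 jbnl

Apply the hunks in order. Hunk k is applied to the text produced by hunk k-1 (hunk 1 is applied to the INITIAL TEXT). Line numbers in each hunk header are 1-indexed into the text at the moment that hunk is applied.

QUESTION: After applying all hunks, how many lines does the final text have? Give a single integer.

Hunk 1: at line 3 remove [pdau,vtc] add [dop] -> 7 lines: vko xui cbdr fxj dop hpo rcqfa
Hunk 2: at line 2 remove [fxj,dop] add [ekq,bxj,jbnl] -> 8 lines: vko xui cbdr ekq bxj jbnl hpo rcqfa
Hunk 3: at line 2 remove [ekq,bxj] add [yflq,naz,cfnm] -> 9 lines: vko xui cbdr yflq naz cfnm jbnl hpo rcqfa
Hunk 4: at line 1 remove [cbdr,yflq] add [eruw,txf] -> 9 lines: vko xui eruw txf naz cfnm jbnl hpo rcqfa
Hunk 5: at line 3 remove [txf,naz,cfnm] add [lou] -> 7 lines: vko xui eruw lou jbnl hpo rcqfa
Hunk 6: at line 1 remove [xui,eruw,lou] add [ogdt,lawux,rpu] -> 7 lines: vko ogdt lawux rpu jbnl hpo rcqfa
Final line count: 7

Answer: 7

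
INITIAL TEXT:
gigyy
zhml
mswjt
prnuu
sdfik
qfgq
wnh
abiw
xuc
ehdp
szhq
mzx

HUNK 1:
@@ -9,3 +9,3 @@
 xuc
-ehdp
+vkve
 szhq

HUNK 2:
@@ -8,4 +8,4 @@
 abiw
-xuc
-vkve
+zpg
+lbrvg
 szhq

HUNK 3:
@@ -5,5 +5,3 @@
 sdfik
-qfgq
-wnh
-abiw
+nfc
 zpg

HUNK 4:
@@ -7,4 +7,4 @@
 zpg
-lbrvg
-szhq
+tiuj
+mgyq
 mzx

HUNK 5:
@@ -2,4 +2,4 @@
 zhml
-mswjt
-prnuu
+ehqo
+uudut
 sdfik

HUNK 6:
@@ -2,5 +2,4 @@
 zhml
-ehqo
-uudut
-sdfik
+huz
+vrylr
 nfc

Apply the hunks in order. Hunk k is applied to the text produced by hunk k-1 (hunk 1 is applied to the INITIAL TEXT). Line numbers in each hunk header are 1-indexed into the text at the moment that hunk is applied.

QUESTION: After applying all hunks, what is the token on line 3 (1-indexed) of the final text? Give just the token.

Hunk 1: at line 9 remove [ehdp] add [vkve] -> 12 lines: gigyy zhml mswjt prnuu sdfik qfgq wnh abiw xuc vkve szhq mzx
Hunk 2: at line 8 remove [xuc,vkve] add [zpg,lbrvg] -> 12 lines: gigyy zhml mswjt prnuu sdfik qfgq wnh abiw zpg lbrvg szhq mzx
Hunk 3: at line 5 remove [qfgq,wnh,abiw] add [nfc] -> 10 lines: gigyy zhml mswjt prnuu sdfik nfc zpg lbrvg szhq mzx
Hunk 4: at line 7 remove [lbrvg,szhq] add [tiuj,mgyq] -> 10 lines: gigyy zhml mswjt prnuu sdfik nfc zpg tiuj mgyq mzx
Hunk 5: at line 2 remove [mswjt,prnuu] add [ehqo,uudut] -> 10 lines: gigyy zhml ehqo uudut sdfik nfc zpg tiuj mgyq mzx
Hunk 6: at line 2 remove [ehqo,uudut,sdfik] add [huz,vrylr] -> 9 lines: gigyy zhml huz vrylr nfc zpg tiuj mgyq mzx
Final line 3: huz

Answer: huz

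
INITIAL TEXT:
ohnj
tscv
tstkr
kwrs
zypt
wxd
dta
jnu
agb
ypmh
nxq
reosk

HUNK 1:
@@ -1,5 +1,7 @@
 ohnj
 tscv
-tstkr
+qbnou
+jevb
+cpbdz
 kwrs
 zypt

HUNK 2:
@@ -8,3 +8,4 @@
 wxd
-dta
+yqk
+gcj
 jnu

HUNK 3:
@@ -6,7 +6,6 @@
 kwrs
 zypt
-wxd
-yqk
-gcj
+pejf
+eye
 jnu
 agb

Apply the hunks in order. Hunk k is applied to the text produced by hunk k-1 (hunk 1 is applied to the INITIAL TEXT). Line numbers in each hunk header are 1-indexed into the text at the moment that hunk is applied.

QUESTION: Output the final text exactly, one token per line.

Answer: ohnj
tscv
qbnou
jevb
cpbdz
kwrs
zypt
pejf
eye
jnu
agb
ypmh
nxq
reosk

Derivation:
Hunk 1: at line 1 remove [tstkr] add [qbnou,jevb,cpbdz] -> 14 lines: ohnj tscv qbnou jevb cpbdz kwrs zypt wxd dta jnu agb ypmh nxq reosk
Hunk 2: at line 8 remove [dta] add [yqk,gcj] -> 15 lines: ohnj tscv qbnou jevb cpbdz kwrs zypt wxd yqk gcj jnu agb ypmh nxq reosk
Hunk 3: at line 6 remove [wxd,yqk,gcj] add [pejf,eye] -> 14 lines: ohnj tscv qbnou jevb cpbdz kwrs zypt pejf eye jnu agb ypmh nxq reosk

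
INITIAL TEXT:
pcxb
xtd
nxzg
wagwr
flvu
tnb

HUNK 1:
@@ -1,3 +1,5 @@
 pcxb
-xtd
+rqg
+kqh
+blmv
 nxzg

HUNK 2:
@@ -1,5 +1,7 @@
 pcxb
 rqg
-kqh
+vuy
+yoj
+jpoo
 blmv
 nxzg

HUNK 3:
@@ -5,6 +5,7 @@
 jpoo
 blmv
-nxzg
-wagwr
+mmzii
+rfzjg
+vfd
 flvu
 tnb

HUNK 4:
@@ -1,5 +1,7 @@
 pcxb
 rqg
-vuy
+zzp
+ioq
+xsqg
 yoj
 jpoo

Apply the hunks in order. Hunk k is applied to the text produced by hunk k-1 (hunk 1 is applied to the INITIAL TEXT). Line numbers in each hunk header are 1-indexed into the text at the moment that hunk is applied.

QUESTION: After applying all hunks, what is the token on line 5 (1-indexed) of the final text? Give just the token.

Hunk 1: at line 1 remove [xtd] add [rqg,kqh,blmv] -> 8 lines: pcxb rqg kqh blmv nxzg wagwr flvu tnb
Hunk 2: at line 1 remove [kqh] add [vuy,yoj,jpoo] -> 10 lines: pcxb rqg vuy yoj jpoo blmv nxzg wagwr flvu tnb
Hunk 3: at line 5 remove [nxzg,wagwr] add [mmzii,rfzjg,vfd] -> 11 lines: pcxb rqg vuy yoj jpoo blmv mmzii rfzjg vfd flvu tnb
Hunk 4: at line 1 remove [vuy] add [zzp,ioq,xsqg] -> 13 lines: pcxb rqg zzp ioq xsqg yoj jpoo blmv mmzii rfzjg vfd flvu tnb
Final line 5: xsqg

Answer: xsqg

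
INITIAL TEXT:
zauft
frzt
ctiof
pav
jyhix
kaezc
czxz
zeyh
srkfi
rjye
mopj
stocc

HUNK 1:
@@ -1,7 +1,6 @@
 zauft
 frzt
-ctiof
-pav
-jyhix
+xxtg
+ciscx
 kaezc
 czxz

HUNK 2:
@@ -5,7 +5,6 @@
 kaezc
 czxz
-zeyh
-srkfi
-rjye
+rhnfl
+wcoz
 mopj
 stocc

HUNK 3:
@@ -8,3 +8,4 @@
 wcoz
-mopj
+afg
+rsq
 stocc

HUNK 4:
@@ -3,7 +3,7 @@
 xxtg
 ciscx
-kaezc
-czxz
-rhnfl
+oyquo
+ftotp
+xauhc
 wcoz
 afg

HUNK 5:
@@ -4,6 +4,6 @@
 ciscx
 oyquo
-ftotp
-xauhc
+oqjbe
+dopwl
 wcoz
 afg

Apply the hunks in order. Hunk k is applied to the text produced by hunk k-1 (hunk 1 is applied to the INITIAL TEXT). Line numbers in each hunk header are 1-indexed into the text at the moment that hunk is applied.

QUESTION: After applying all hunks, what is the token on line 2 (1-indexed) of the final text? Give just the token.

Answer: frzt

Derivation:
Hunk 1: at line 1 remove [ctiof,pav,jyhix] add [xxtg,ciscx] -> 11 lines: zauft frzt xxtg ciscx kaezc czxz zeyh srkfi rjye mopj stocc
Hunk 2: at line 5 remove [zeyh,srkfi,rjye] add [rhnfl,wcoz] -> 10 lines: zauft frzt xxtg ciscx kaezc czxz rhnfl wcoz mopj stocc
Hunk 3: at line 8 remove [mopj] add [afg,rsq] -> 11 lines: zauft frzt xxtg ciscx kaezc czxz rhnfl wcoz afg rsq stocc
Hunk 4: at line 3 remove [kaezc,czxz,rhnfl] add [oyquo,ftotp,xauhc] -> 11 lines: zauft frzt xxtg ciscx oyquo ftotp xauhc wcoz afg rsq stocc
Hunk 5: at line 4 remove [ftotp,xauhc] add [oqjbe,dopwl] -> 11 lines: zauft frzt xxtg ciscx oyquo oqjbe dopwl wcoz afg rsq stocc
Final line 2: frzt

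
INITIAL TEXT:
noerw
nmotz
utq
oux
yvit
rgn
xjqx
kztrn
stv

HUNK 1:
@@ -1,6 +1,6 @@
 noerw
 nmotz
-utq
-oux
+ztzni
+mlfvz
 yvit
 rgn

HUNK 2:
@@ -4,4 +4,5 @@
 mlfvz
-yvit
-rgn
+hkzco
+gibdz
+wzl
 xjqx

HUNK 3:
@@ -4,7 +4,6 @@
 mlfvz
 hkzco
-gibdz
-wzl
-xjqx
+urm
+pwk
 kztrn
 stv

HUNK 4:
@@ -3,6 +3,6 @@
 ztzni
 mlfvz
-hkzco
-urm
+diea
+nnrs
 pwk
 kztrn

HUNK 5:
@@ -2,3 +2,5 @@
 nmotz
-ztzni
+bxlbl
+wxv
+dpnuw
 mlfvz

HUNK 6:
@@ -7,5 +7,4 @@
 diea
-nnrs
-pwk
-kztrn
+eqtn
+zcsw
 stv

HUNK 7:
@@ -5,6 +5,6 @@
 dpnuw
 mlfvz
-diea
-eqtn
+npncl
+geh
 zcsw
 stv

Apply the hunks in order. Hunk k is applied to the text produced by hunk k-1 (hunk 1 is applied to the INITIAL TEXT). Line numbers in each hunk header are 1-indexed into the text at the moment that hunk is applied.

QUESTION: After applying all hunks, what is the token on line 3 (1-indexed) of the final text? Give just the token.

Answer: bxlbl

Derivation:
Hunk 1: at line 1 remove [utq,oux] add [ztzni,mlfvz] -> 9 lines: noerw nmotz ztzni mlfvz yvit rgn xjqx kztrn stv
Hunk 2: at line 4 remove [yvit,rgn] add [hkzco,gibdz,wzl] -> 10 lines: noerw nmotz ztzni mlfvz hkzco gibdz wzl xjqx kztrn stv
Hunk 3: at line 4 remove [gibdz,wzl,xjqx] add [urm,pwk] -> 9 lines: noerw nmotz ztzni mlfvz hkzco urm pwk kztrn stv
Hunk 4: at line 3 remove [hkzco,urm] add [diea,nnrs] -> 9 lines: noerw nmotz ztzni mlfvz diea nnrs pwk kztrn stv
Hunk 5: at line 2 remove [ztzni] add [bxlbl,wxv,dpnuw] -> 11 lines: noerw nmotz bxlbl wxv dpnuw mlfvz diea nnrs pwk kztrn stv
Hunk 6: at line 7 remove [nnrs,pwk,kztrn] add [eqtn,zcsw] -> 10 lines: noerw nmotz bxlbl wxv dpnuw mlfvz diea eqtn zcsw stv
Hunk 7: at line 5 remove [diea,eqtn] add [npncl,geh] -> 10 lines: noerw nmotz bxlbl wxv dpnuw mlfvz npncl geh zcsw stv
Final line 3: bxlbl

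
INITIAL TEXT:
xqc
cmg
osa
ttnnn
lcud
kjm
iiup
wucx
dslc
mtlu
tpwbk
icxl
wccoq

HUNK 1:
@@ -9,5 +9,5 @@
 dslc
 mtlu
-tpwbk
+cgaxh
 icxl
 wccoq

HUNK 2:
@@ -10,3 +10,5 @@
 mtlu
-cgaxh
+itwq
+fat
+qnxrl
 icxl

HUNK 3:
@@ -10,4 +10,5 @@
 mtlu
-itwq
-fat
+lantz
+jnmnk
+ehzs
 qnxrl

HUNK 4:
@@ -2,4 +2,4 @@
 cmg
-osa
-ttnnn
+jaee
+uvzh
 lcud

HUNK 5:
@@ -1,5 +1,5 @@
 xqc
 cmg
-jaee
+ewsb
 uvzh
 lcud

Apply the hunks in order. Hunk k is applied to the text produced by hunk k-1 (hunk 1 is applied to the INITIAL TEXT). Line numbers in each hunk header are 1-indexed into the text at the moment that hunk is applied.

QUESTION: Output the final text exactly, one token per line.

Hunk 1: at line 9 remove [tpwbk] add [cgaxh] -> 13 lines: xqc cmg osa ttnnn lcud kjm iiup wucx dslc mtlu cgaxh icxl wccoq
Hunk 2: at line 10 remove [cgaxh] add [itwq,fat,qnxrl] -> 15 lines: xqc cmg osa ttnnn lcud kjm iiup wucx dslc mtlu itwq fat qnxrl icxl wccoq
Hunk 3: at line 10 remove [itwq,fat] add [lantz,jnmnk,ehzs] -> 16 lines: xqc cmg osa ttnnn lcud kjm iiup wucx dslc mtlu lantz jnmnk ehzs qnxrl icxl wccoq
Hunk 4: at line 2 remove [osa,ttnnn] add [jaee,uvzh] -> 16 lines: xqc cmg jaee uvzh lcud kjm iiup wucx dslc mtlu lantz jnmnk ehzs qnxrl icxl wccoq
Hunk 5: at line 1 remove [jaee] add [ewsb] -> 16 lines: xqc cmg ewsb uvzh lcud kjm iiup wucx dslc mtlu lantz jnmnk ehzs qnxrl icxl wccoq

Answer: xqc
cmg
ewsb
uvzh
lcud
kjm
iiup
wucx
dslc
mtlu
lantz
jnmnk
ehzs
qnxrl
icxl
wccoq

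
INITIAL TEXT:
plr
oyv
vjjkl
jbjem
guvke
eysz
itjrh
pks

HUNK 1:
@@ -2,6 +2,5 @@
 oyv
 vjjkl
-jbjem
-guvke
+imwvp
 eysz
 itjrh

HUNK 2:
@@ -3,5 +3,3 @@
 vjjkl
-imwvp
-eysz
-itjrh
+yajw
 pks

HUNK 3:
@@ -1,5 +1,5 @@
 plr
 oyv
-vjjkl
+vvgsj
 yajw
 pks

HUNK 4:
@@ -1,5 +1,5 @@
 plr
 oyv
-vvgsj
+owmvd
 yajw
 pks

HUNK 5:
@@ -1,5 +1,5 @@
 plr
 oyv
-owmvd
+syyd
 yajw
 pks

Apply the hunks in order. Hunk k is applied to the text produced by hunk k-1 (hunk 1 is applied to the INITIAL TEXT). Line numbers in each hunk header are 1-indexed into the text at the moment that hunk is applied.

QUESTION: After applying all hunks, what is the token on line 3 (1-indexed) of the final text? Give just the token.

Hunk 1: at line 2 remove [jbjem,guvke] add [imwvp] -> 7 lines: plr oyv vjjkl imwvp eysz itjrh pks
Hunk 2: at line 3 remove [imwvp,eysz,itjrh] add [yajw] -> 5 lines: plr oyv vjjkl yajw pks
Hunk 3: at line 1 remove [vjjkl] add [vvgsj] -> 5 lines: plr oyv vvgsj yajw pks
Hunk 4: at line 1 remove [vvgsj] add [owmvd] -> 5 lines: plr oyv owmvd yajw pks
Hunk 5: at line 1 remove [owmvd] add [syyd] -> 5 lines: plr oyv syyd yajw pks
Final line 3: syyd

Answer: syyd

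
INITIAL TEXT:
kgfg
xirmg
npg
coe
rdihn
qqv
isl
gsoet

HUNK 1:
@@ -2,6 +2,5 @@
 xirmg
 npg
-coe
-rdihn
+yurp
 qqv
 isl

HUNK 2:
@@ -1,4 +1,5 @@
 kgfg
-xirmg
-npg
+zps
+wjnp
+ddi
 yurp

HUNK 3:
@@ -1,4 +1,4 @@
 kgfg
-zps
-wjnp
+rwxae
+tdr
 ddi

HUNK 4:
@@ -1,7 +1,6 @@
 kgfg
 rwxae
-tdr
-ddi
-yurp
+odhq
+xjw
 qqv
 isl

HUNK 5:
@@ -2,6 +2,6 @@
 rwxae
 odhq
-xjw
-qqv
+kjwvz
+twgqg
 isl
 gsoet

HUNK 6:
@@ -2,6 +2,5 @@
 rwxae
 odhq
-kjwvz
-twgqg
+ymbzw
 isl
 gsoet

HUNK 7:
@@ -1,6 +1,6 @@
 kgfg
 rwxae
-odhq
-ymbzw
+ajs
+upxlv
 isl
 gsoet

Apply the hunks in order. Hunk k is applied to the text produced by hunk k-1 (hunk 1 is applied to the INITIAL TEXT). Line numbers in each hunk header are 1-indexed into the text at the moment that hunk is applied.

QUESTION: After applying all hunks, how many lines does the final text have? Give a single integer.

Hunk 1: at line 2 remove [coe,rdihn] add [yurp] -> 7 lines: kgfg xirmg npg yurp qqv isl gsoet
Hunk 2: at line 1 remove [xirmg,npg] add [zps,wjnp,ddi] -> 8 lines: kgfg zps wjnp ddi yurp qqv isl gsoet
Hunk 3: at line 1 remove [zps,wjnp] add [rwxae,tdr] -> 8 lines: kgfg rwxae tdr ddi yurp qqv isl gsoet
Hunk 4: at line 1 remove [tdr,ddi,yurp] add [odhq,xjw] -> 7 lines: kgfg rwxae odhq xjw qqv isl gsoet
Hunk 5: at line 2 remove [xjw,qqv] add [kjwvz,twgqg] -> 7 lines: kgfg rwxae odhq kjwvz twgqg isl gsoet
Hunk 6: at line 2 remove [kjwvz,twgqg] add [ymbzw] -> 6 lines: kgfg rwxae odhq ymbzw isl gsoet
Hunk 7: at line 1 remove [odhq,ymbzw] add [ajs,upxlv] -> 6 lines: kgfg rwxae ajs upxlv isl gsoet
Final line count: 6

Answer: 6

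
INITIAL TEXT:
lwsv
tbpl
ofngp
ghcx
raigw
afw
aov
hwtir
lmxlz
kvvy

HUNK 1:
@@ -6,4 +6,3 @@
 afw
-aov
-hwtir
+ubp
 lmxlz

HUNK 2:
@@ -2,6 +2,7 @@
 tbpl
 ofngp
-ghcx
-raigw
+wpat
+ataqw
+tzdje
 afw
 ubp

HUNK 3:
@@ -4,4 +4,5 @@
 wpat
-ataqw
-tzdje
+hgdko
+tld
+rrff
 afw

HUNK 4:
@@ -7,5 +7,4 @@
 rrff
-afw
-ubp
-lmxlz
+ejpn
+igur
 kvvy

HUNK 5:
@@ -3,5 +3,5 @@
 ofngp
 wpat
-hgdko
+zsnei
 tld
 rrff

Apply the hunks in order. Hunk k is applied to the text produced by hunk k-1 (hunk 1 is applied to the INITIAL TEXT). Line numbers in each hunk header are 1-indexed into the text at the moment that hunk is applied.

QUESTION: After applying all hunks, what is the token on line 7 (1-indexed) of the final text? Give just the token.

Answer: rrff

Derivation:
Hunk 1: at line 6 remove [aov,hwtir] add [ubp] -> 9 lines: lwsv tbpl ofngp ghcx raigw afw ubp lmxlz kvvy
Hunk 2: at line 2 remove [ghcx,raigw] add [wpat,ataqw,tzdje] -> 10 lines: lwsv tbpl ofngp wpat ataqw tzdje afw ubp lmxlz kvvy
Hunk 3: at line 4 remove [ataqw,tzdje] add [hgdko,tld,rrff] -> 11 lines: lwsv tbpl ofngp wpat hgdko tld rrff afw ubp lmxlz kvvy
Hunk 4: at line 7 remove [afw,ubp,lmxlz] add [ejpn,igur] -> 10 lines: lwsv tbpl ofngp wpat hgdko tld rrff ejpn igur kvvy
Hunk 5: at line 3 remove [hgdko] add [zsnei] -> 10 lines: lwsv tbpl ofngp wpat zsnei tld rrff ejpn igur kvvy
Final line 7: rrff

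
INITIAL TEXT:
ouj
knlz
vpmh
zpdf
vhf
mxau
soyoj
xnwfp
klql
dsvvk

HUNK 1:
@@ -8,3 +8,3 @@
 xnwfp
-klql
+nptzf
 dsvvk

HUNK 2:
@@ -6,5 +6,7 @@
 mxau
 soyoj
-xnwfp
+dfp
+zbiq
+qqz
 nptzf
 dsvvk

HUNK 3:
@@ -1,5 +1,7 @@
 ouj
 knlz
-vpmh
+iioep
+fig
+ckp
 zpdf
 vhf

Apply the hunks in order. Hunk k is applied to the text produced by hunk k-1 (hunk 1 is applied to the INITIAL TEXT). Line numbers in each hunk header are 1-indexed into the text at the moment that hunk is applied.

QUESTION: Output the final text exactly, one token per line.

Hunk 1: at line 8 remove [klql] add [nptzf] -> 10 lines: ouj knlz vpmh zpdf vhf mxau soyoj xnwfp nptzf dsvvk
Hunk 2: at line 6 remove [xnwfp] add [dfp,zbiq,qqz] -> 12 lines: ouj knlz vpmh zpdf vhf mxau soyoj dfp zbiq qqz nptzf dsvvk
Hunk 3: at line 1 remove [vpmh] add [iioep,fig,ckp] -> 14 lines: ouj knlz iioep fig ckp zpdf vhf mxau soyoj dfp zbiq qqz nptzf dsvvk

Answer: ouj
knlz
iioep
fig
ckp
zpdf
vhf
mxau
soyoj
dfp
zbiq
qqz
nptzf
dsvvk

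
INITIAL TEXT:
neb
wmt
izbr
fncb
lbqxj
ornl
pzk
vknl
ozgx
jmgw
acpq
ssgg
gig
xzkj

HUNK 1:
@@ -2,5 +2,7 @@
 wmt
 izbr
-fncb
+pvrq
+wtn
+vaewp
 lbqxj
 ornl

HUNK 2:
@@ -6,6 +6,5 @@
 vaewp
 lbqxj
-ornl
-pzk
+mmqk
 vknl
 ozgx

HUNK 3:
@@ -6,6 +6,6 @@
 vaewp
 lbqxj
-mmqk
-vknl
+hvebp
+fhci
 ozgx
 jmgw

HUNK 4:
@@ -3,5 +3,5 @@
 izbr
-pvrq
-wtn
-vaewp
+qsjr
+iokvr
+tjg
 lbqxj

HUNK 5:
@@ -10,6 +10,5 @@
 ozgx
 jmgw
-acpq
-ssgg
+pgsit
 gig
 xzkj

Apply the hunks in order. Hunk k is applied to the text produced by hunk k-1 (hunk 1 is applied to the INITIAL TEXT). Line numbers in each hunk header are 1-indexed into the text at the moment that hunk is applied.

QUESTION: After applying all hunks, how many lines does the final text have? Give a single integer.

Hunk 1: at line 2 remove [fncb] add [pvrq,wtn,vaewp] -> 16 lines: neb wmt izbr pvrq wtn vaewp lbqxj ornl pzk vknl ozgx jmgw acpq ssgg gig xzkj
Hunk 2: at line 6 remove [ornl,pzk] add [mmqk] -> 15 lines: neb wmt izbr pvrq wtn vaewp lbqxj mmqk vknl ozgx jmgw acpq ssgg gig xzkj
Hunk 3: at line 6 remove [mmqk,vknl] add [hvebp,fhci] -> 15 lines: neb wmt izbr pvrq wtn vaewp lbqxj hvebp fhci ozgx jmgw acpq ssgg gig xzkj
Hunk 4: at line 3 remove [pvrq,wtn,vaewp] add [qsjr,iokvr,tjg] -> 15 lines: neb wmt izbr qsjr iokvr tjg lbqxj hvebp fhci ozgx jmgw acpq ssgg gig xzkj
Hunk 5: at line 10 remove [acpq,ssgg] add [pgsit] -> 14 lines: neb wmt izbr qsjr iokvr tjg lbqxj hvebp fhci ozgx jmgw pgsit gig xzkj
Final line count: 14

Answer: 14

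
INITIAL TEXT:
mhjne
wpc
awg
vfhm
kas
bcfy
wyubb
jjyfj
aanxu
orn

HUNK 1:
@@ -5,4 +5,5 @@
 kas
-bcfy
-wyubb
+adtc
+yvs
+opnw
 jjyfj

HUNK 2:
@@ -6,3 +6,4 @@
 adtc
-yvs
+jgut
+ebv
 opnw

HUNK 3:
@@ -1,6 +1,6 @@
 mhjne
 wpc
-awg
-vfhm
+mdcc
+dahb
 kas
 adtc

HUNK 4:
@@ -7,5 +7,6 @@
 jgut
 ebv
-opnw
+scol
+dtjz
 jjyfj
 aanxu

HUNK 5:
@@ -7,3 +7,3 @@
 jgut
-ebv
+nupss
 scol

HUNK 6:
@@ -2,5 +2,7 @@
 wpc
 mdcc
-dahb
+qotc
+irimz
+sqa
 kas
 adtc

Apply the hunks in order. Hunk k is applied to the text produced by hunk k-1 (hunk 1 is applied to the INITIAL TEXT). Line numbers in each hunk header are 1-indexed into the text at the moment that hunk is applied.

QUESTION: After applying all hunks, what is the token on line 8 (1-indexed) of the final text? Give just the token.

Hunk 1: at line 5 remove [bcfy,wyubb] add [adtc,yvs,opnw] -> 11 lines: mhjne wpc awg vfhm kas adtc yvs opnw jjyfj aanxu orn
Hunk 2: at line 6 remove [yvs] add [jgut,ebv] -> 12 lines: mhjne wpc awg vfhm kas adtc jgut ebv opnw jjyfj aanxu orn
Hunk 3: at line 1 remove [awg,vfhm] add [mdcc,dahb] -> 12 lines: mhjne wpc mdcc dahb kas adtc jgut ebv opnw jjyfj aanxu orn
Hunk 4: at line 7 remove [opnw] add [scol,dtjz] -> 13 lines: mhjne wpc mdcc dahb kas adtc jgut ebv scol dtjz jjyfj aanxu orn
Hunk 5: at line 7 remove [ebv] add [nupss] -> 13 lines: mhjne wpc mdcc dahb kas adtc jgut nupss scol dtjz jjyfj aanxu orn
Hunk 6: at line 2 remove [dahb] add [qotc,irimz,sqa] -> 15 lines: mhjne wpc mdcc qotc irimz sqa kas adtc jgut nupss scol dtjz jjyfj aanxu orn
Final line 8: adtc

Answer: adtc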